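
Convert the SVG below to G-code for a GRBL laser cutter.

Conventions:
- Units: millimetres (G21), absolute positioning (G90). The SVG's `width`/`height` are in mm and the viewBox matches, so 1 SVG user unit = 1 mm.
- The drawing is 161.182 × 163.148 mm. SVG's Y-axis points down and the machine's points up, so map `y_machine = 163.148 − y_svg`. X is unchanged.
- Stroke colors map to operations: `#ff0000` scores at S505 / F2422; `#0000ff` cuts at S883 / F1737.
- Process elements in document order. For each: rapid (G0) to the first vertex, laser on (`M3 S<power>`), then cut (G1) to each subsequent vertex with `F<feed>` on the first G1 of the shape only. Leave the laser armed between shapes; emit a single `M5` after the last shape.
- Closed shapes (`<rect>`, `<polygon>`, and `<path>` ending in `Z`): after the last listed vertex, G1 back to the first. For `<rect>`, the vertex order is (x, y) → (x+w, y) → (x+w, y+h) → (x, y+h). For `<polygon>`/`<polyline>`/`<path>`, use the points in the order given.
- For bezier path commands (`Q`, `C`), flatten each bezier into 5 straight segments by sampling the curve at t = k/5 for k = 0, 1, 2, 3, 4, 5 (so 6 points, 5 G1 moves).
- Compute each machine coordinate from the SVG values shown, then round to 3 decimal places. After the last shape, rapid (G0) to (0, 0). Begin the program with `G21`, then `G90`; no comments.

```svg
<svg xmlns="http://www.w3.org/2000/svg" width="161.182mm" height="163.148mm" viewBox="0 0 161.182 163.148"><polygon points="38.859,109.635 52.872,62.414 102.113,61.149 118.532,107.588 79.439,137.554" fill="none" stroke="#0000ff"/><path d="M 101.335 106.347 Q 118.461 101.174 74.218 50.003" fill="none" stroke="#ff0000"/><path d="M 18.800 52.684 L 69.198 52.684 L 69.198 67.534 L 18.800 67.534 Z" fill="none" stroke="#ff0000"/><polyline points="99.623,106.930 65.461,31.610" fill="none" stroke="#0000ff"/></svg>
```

viewBox `0 0 161.182 163.148` with mm width/height → 1 unit = 1 mm. Flip: y_m = 163.148 − y_svg.

**Shape 1** — `<polygon>` regular polygon, stroke `#0000ff` → cut (S883, F1737). Machine vertices: (38.859,53.513) → (52.872,100.734) → (102.113,101.999) → (118.532,55.560) → (79.439,25.594) → (38.859,53.513). Closed: final G1 returns to the first vertex.

**Shape 2** — `<path>` quadratic bezier, stroke `#ff0000` → score (S505, F2422). Control points (SVG): P0=(101.335,106.347), P1=(118.461,101.174), P2=(74.218,50.003); sampled at t=k/5. Machine vertices: (101.335,56.801) → (105.731,60.710) → (105.217,68.299) → (99.793,79.568) → (89.460,94.517) → (74.218,113.145). Open path.

**Shape 3** — `<path>` rectangle, stroke `#ff0000` → score (S505, F2422). Machine vertices: (18.800,110.464) → (69.198,110.464) → (69.198,95.614) → (18.800,95.614) → (18.800,110.464). Closed: final G1 returns to the first vertex.

**Shape 4** — `<polyline>` line segment, stroke `#0000ff` → cut (S883, F1737). Machine vertices: (99.623,56.218) → (65.461,131.538). Open path.

G21
G90
G0 X38.859 Y53.513
M3 S883
G1 X52.872 Y100.734 F1737
G1 X102.113 Y101.999
G1 X118.532 Y55.560
G1 X79.439 Y25.594
G1 X38.859 Y53.513
G0 X101.335 Y56.801
M3 S505
G1 X105.731 Y60.710 F2422
G1 X105.217 Y68.299
G1 X99.793 Y79.568
G1 X89.460 Y94.517
G1 X74.218 Y113.145
G0 X18.800 Y110.464
M3 S505
G1 X69.198 Y110.464 F2422
G1 X69.198 Y95.614
G1 X18.800 Y95.614
G1 X18.800 Y110.464
G0 X99.623 Y56.218
M3 S883
G1 X65.461 Y131.538 F1737
M5
G0 X0.000 Y0.000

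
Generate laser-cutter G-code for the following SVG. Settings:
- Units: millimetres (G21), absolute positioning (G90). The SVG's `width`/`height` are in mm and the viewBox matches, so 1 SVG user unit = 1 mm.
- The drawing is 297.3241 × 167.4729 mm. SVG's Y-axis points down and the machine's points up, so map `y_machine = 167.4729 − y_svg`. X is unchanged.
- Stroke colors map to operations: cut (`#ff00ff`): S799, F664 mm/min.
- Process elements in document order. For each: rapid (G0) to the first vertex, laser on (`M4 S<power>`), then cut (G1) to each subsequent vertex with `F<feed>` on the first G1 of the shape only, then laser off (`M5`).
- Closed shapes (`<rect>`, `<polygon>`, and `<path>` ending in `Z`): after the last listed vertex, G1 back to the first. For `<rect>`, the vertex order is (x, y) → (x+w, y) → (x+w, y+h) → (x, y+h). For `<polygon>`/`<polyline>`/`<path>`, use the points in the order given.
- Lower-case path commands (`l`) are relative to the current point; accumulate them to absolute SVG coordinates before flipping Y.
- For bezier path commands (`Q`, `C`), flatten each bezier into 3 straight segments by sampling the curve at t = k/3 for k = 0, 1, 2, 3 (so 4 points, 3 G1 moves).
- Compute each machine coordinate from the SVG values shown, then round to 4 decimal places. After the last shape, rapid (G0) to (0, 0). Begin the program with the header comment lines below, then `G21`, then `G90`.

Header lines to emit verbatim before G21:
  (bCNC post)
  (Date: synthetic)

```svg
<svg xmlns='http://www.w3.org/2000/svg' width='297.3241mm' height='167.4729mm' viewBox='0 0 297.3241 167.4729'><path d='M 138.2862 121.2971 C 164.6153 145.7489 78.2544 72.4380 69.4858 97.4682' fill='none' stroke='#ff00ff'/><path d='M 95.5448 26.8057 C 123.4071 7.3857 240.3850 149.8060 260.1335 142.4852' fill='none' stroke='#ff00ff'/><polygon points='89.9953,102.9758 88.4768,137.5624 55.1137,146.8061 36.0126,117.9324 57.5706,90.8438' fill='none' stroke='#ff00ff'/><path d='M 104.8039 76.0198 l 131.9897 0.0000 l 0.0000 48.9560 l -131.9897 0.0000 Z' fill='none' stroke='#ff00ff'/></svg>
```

Since the viewBox matches the mm dimensions, user units are millimetres directly. The only transform is the Y-flip y_m = 167.4729 − y_svg.

Shape 1 is a cubic bezier drawn with `<path>`. Its stroke #ff00ff means cut at S799, F664. After flipping Y the toolpath is (138.2862,46.1758) → (134.0995,47.0485) → (97.0710,69.5176) → (69.4858,70.0047).

Shape 2 is a cubic bezier drawn with `<path>`. Its stroke #ff00ff means cut at S799, F664. After flipping Y the toolpath is (95.5448,140.6672) → (146.2106,117.6805) → (214.8769,56.0405) → (260.1335,24.9877).

Shape 3 is a regular polygon drawn with `<polygon>`. Its stroke #ff00ff means cut at S799, F664. After flipping Y the toolpath is (89.9953,64.4971) → (88.4768,29.9105) → (55.1137,20.6668) → (36.0126,49.5405) → (57.5706,76.6291) → (89.9953,64.4971), returning to the start.

Shape 4 is a rectangle drawn with `<path>`. Its stroke #ff00ff means cut at S799, F664. After flipping Y the toolpath is (104.8039,91.4531) → (236.7936,91.4531) → (236.7936,42.4971) → (104.8039,42.4971) → (104.8039,91.4531), returning to the start.

(bCNC post)
(Date: synthetic)
G21
G90
G0 X138.2862 Y46.1758
M4 S799
G1 X134.0995 Y47.0485 F664
G1 X97.0710 Y69.5176
G1 X69.4858 Y70.0047
M5
G0 X95.5448 Y140.6672
M4 S799
G1 X146.2106 Y117.6805 F664
G1 X214.8769 Y56.0405
G1 X260.1335 Y24.9877
M5
G0 X89.9953 Y64.4971
M4 S799
G1 X88.4768 Y29.9105 F664
G1 X55.1137 Y20.6668
G1 X36.0126 Y49.5405
G1 X57.5706 Y76.6291
G1 X89.9953 Y64.4971
M5
G0 X104.8039 Y91.4531
M4 S799
G1 X236.7936 Y91.4531 F664
G1 X236.7936 Y42.4971
G1 X104.8039 Y42.4971
G1 X104.8039 Y91.4531
M5
G0 X0.0000 Y0.0000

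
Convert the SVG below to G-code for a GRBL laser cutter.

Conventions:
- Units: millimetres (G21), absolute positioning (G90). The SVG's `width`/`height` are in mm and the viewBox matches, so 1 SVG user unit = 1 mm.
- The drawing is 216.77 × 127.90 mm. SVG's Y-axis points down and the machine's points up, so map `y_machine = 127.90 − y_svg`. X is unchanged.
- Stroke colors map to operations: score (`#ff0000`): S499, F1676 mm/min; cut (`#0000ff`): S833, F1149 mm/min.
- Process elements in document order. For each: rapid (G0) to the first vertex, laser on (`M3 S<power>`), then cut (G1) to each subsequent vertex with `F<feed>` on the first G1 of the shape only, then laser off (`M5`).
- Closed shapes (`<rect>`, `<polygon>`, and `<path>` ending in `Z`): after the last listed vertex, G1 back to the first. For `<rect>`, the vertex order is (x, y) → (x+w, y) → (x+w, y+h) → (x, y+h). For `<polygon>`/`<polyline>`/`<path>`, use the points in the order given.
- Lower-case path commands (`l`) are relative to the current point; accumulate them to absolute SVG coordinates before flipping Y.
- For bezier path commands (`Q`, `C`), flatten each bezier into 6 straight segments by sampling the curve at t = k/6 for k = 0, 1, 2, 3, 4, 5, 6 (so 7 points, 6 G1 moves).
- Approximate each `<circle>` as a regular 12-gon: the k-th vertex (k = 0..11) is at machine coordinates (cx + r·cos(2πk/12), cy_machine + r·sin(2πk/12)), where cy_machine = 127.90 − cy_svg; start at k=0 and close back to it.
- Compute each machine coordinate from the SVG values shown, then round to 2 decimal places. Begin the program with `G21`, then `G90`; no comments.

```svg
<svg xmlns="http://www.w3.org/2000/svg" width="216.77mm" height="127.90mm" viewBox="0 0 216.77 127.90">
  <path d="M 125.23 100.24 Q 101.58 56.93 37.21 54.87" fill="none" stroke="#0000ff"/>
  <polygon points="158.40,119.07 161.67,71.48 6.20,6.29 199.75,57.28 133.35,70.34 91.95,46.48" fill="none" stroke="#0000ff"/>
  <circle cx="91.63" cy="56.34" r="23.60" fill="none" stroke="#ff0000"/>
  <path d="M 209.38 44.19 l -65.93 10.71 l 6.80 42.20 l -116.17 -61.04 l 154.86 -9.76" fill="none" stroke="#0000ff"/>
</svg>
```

G21
G90
G0 X125.23 Y27.66
M3 S833
G1 X116.22 Y40.95 F1149
G1 X104.94 Y51.95
G1 X91.40 Y60.66
G1 X75.60 Y67.07
G1 X57.54 Y71.20
G1 X37.21 Y73.03
M5
G0 X158.40 Y8.83
M3 S833
G1 X161.67 Y56.42 F1149
G1 X6.20 Y121.61
G1 X199.75 Y70.62
G1 X133.35 Y57.56
G1 X91.95 Y81.42
G1 X158.40 Y8.83
M5
G0 X115.23 Y71.56
M3 S499
G1 X112.07 Y83.36 F1676
G1 X103.43 Y92.00
G1 X91.63 Y95.16
G1 X79.83 Y92.00
G1 X71.19 Y83.36
G1 X68.03 Y71.56
G1 X71.19 Y59.76
G1 X79.83 Y51.12
G1 X91.63 Y47.96
G1 X103.43 Y51.12
G1 X112.07 Y59.76
G1 X115.23 Y71.56
M5
G0 X209.38 Y83.71
M3 S833
G1 X143.45 Y73.00 F1149
G1 X150.25 Y30.80
G1 X34.08 Y91.84
G1 X188.94 Y101.60
M5

Since the viewBox matches the mm dimensions, user units are millimetres directly. The only transform is the Y-flip y_m = 127.90 − y_svg.

Shape 1 is a quadratic bezier drawn with `<path>`. Its stroke #0000ff means cut at S833, F1149. After flipping Y the toolpath is (125.23,27.66) → (116.22,40.95) → (104.94,51.95) → (91.40,60.66) → (75.60,67.07) → (57.54,71.20) → (37.21,73.03).

Shape 2 is a closed polygon drawn with `<polygon>`. Its stroke #0000ff means cut at S833, F1149. After flipping Y the toolpath is (158.40,8.83) → (161.67,56.42) → (6.20,121.61) → (199.75,70.62) → (133.35,57.56) → (91.95,81.42) → (158.40,8.83), returning to the start.

Shape 3 is a circle drawn with `<circle>`. Its stroke #ff0000 means score at S499, F1676. After flipping Y the toolpath is (115.23,71.56) → (112.07,83.36) → (103.43,92.00) → (91.63,95.16) → (79.83,92.00) → (71.19,83.36) → (68.03,71.56) → (71.19,59.76) → (79.83,51.12) → (91.63,47.96) → (103.43,51.12) → (112.07,59.76) → (115.23,71.56), returning to the start.

Shape 4 is a open polyline drawn with `<path>`. Its stroke #0000ff means cut at S833, F1149. After flipping Y the toolpath is (209.38,83.71) → (143.45,73.00) → (150.25,30.80) → (34.08,91.84) → (188.94,101.60).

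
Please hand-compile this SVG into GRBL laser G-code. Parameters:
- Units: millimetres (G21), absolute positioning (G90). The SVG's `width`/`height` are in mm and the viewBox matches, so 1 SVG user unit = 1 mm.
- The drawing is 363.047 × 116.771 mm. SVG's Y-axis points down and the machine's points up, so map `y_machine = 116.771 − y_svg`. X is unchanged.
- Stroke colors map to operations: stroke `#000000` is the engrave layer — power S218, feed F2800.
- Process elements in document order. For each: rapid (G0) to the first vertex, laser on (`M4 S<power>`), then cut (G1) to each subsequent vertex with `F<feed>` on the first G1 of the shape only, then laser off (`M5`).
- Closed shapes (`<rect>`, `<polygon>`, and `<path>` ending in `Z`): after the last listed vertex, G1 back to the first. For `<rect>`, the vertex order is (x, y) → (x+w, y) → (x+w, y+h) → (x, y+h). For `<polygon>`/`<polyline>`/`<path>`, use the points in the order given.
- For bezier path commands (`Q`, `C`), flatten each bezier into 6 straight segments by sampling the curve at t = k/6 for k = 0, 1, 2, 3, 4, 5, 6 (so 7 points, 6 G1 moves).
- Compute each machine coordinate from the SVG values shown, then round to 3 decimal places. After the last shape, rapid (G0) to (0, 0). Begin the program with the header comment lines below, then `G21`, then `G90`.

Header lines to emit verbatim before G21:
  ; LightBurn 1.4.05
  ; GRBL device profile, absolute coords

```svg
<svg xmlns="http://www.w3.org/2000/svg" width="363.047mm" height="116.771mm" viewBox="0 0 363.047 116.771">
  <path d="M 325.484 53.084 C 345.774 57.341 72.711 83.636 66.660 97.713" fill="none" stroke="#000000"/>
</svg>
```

1 u = 1 mm; y_m = 116.771 − y.

[1] `<path>` cubic bezier, #000000→engrave S218 F2800: (325.484,63.687) → (313.777,59.881) → (268.744,53.353) → (205.950,45.055) → (140.961,35.939) → (89.342,26.956) → (66.660,19.058)

; LightBurn 1.4.05
; GRBL device profile, absolute coords
G21
G90
G0 X325.484 Y63.687
M4 S218
G1 X313.777 Y59.881 F2800
G1 X268.744 Y53.353
G1 X205.950 Y45.055
G1 X140.961 Y35.939
G1 X89.342 Y26.956
G1 X66.660 Y19.058
M5
G0 X0.000 Y0.000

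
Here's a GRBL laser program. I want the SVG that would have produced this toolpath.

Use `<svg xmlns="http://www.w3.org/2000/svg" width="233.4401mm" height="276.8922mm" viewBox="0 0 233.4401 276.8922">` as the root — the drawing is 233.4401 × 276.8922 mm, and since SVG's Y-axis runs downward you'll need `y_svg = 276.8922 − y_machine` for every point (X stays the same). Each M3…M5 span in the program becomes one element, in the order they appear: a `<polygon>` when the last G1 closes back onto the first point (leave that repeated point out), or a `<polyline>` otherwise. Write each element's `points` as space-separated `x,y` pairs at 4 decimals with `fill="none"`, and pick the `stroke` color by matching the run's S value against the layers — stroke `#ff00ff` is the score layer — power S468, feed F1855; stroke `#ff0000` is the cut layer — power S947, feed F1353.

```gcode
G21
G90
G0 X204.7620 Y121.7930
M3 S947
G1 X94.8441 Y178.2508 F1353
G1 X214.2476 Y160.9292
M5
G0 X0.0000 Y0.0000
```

<svg xmlns="http://www.w3.org/2000/svg" width="233.4401mm" height="276.8922mm" viewBox="0 0 233.4401 276.8922">
  <polyline points="204.7620,155.0992 94.8441,98.6414 214.2476,115.9630" fill="none" stroke="#ff0000"/>
</svg>

y_svg = 276.8922 − y_m. Every run uses S947, so all elements get stroke `#ff0000` (cut).

[1] open run; points: 204.7620,155.0992 94.8441,98.6414 214.2476,115.9630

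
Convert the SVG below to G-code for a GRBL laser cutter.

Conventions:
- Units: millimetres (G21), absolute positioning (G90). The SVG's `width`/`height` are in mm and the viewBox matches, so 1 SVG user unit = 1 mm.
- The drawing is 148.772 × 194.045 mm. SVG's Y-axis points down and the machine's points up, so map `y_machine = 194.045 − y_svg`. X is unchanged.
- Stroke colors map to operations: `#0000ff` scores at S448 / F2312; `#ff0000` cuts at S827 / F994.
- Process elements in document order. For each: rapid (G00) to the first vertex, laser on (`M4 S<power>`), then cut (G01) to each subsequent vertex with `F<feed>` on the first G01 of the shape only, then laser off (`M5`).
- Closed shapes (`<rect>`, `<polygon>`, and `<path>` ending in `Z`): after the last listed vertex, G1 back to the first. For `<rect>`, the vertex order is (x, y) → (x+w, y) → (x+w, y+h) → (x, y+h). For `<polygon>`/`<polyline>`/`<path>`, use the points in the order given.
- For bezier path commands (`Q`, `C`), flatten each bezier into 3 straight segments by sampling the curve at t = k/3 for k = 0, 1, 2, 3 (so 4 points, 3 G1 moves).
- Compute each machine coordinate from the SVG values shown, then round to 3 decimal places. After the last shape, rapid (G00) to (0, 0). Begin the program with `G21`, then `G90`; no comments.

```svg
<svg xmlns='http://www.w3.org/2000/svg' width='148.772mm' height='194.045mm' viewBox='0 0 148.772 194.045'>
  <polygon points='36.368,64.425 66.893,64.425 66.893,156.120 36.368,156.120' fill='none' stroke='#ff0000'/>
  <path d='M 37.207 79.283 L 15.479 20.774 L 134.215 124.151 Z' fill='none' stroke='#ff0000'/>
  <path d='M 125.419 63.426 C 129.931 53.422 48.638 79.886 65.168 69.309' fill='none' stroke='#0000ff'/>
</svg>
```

G21
G90
G00 X36.368 Y129.620
M4 S827
G01 X66.893 Y129.620 F994
G01 X66.893 Y37.925
G01 X36.368 Y37.925
G01 X36.368 Y129.620
M5
G00 X37.207 Y114.762
M4 S827
G01 X15.479 Y173.271 F994
G01 X134.215 Y69.894
G01 X37.207 Y114.762
M5
G00 X125.419 Y130.619
M4 S448
G01 X108.130 Y131.190 F2312
G01 X74.445 Y123.783
G01 X65.168 Y124.736
M5
G00 X0.000 Y0.000

viewBox `0 0 148.772 194.045` with mm width/height → 1 unit = 1 mm. Flip: y_m = 194.045 − y_svg.

**Shape 1** — `<polygon>` rectangle, stroke `#ff0000` → cut (S827, F994). Machine vertices: (36.368,129.620) → (66.893,129.620) → (66.893,37.925) → (36.368,37.925) → (36.368,129.620). Closed: final G1 returns to the first vertex.

**Shape 2** — `<path>` closed polygon, stroke `#ff0000` → cut (S827, F994). Machine vertices: (37.207,114.762) → (15.479,173.271) → (134.215,69.894) → (37.207,114.762). Closed: final G1 returns to the first vertex.

**Shape 3** — `<path>` cubic bezier, stroke `#0000ff` → score (S448, F2312). Control points (SVG): P0=(125.419,63.426), P1=(129.931,53.422), P2=(48.638,79.886), P3=(65.168,69.309); sampled at t=k/3. Machine vertices: (125.419,130.619) → (108.130,131.190) → (74.445,123.783) → (65.168,124.736). Open path.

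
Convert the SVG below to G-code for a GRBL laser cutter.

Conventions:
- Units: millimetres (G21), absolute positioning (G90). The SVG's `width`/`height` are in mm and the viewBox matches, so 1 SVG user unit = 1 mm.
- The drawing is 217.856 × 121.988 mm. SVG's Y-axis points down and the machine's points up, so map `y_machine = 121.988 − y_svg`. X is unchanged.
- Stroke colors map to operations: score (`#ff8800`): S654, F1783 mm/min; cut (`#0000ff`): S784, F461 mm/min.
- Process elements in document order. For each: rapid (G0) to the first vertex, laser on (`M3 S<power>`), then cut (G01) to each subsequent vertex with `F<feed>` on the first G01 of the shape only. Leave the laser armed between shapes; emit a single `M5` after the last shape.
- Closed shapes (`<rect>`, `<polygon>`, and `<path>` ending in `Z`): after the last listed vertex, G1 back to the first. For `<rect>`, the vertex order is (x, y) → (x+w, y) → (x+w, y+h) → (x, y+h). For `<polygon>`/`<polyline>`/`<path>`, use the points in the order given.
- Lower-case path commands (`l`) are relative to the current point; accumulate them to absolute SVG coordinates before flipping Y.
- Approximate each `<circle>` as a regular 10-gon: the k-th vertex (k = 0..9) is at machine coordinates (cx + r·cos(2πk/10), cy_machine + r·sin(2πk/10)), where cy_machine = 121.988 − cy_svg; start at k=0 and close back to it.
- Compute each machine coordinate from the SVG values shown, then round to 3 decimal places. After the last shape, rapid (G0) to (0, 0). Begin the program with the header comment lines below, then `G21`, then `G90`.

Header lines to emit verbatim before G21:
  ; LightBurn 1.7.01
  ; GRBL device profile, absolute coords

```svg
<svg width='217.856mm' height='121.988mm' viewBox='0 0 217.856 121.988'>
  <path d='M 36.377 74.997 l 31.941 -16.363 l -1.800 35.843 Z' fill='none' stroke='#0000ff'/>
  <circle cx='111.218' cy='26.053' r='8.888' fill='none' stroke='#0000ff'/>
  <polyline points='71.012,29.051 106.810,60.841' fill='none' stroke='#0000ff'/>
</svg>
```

viewBox `0 0 217.856 121.988` with mm width/height → 1 unit = 1 mm. Flip: y_m = 121.988 − y_svg.

**Shape 1** — `<path>` regular polygon, stroke `#0000ff` → cut (S784, F461). Machine vertices: (36.377,46.991) → (68.318,63.354) → (66.518,27.511) → (36.377,46.991). Closed: final G1 returns to the first vertex.

**Shape 2** — `<circle>` circle, stroke `#0000ff` → cut (S784, F461). Machine vertices: (120.106,95.935) → (118.409,101.159) → (113.965,104.388) → (108.471,104.388) → (104.027,101.159) → (102.330,95.935) → (104.027,90.711) → (108.471,87.482) → (113.965,87.482) → (118.409,90.711) → (120.106,95.935). Closed: final G1 returns to the first vertex.

**Shape 3** — `<polyline>` line segment, stroke `#0000ff` → cut (S784, F461). Machine vertices: (71.012,92.937) → (106.810,61.147). Open path.

; LightBurn 1.7.01
; GRBL device profile, absolute coords
G21
G90
G0 X36.377 Y46.991
M3 S784
G01 X68.318 Y63.354 F461
G01 X66.518 Y27.511
G01 X36.377 Y46.991
G0 X120.106 Y95.935
M3 S784
G01 X118.409 Y101.159 F461
G01 X113.965 Y104.388
G01 X108.471 Y104.388
G01 X104.027 Y101.159
G01 X102.330 Y95.935
G01 X104.027 Y90.711
G01 X108.471 Y87.482
G01 X113.965 Y87.482
G01 X118.409 Y90.711
G01 X120.106 Y95.935
G0 X71.012 Y92.937
M3 S784
G01 X106.810 Y61.147 F461
M5
G0 X0.000 Y0.000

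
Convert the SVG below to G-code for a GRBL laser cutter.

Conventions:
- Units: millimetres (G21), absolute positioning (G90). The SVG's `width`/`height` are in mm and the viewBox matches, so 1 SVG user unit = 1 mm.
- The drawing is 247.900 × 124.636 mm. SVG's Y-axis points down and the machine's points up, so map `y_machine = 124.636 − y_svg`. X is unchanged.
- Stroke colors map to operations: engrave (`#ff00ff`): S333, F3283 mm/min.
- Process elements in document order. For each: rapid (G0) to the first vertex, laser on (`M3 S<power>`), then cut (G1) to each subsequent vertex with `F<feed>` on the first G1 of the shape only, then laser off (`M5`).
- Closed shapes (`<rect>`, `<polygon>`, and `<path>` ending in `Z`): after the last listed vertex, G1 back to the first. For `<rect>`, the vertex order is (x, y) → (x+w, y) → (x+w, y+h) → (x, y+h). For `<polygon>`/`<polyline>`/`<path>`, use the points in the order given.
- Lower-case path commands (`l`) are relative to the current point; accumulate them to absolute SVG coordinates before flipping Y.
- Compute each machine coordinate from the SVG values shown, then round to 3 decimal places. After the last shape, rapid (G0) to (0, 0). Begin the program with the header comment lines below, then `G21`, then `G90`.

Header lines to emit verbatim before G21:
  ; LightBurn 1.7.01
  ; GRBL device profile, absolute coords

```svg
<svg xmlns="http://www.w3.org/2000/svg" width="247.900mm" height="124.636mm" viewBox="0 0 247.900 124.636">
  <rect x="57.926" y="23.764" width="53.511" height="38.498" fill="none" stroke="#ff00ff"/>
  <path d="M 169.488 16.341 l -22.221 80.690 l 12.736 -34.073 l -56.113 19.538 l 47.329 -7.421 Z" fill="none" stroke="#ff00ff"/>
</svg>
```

; LightBurn 1.7.01
; GRBL device profile, absolute coords
G21
G90
G0 X57.926 Y100.872
M3 S333
G1 X111.437 Y100.872 F3283
G1 X111.437 Y62.374
G1 X57.926 Y62.374
G1 X57.926 Y100.872
M5
G0 X169.488 Y108.295
M3 S333
G1 X147.267 Y27.605 F3283
G1 X160.003 Y61.678
G1 X103.890 Y42.140
G1 X151.219 Y49.561
G1 X169.488 Y108.295
M5
G0 X0.000 Y0.000

viewBox `0 0 247.900 124.636` with mm width/height → 1 unit = 1 mm. Flip: y_m = 124.636 − y_svg.

**Shape 1** — `<rect>` rectangle, stroke `#ff00ff` → engrave (S333, F3283). Machine vertices: (57.926,100.872) → (111.437,100.872) → (111.437,62.374) → (57.926,62.374) → (57.926,100.872). Closed: final G1 returns to the first vertex.

**Shape 2** — `<path>` closed polygon, stroke `#ff00ff` → engrave (S333, F3283). Machine vertices: (169.488,108.295) → (147.267,27.605) → (160.003,61.678) → (103.890,42.140) → (151.219,49.561) → (169.488,108.295). Closed: final G1 returns to the first vertex.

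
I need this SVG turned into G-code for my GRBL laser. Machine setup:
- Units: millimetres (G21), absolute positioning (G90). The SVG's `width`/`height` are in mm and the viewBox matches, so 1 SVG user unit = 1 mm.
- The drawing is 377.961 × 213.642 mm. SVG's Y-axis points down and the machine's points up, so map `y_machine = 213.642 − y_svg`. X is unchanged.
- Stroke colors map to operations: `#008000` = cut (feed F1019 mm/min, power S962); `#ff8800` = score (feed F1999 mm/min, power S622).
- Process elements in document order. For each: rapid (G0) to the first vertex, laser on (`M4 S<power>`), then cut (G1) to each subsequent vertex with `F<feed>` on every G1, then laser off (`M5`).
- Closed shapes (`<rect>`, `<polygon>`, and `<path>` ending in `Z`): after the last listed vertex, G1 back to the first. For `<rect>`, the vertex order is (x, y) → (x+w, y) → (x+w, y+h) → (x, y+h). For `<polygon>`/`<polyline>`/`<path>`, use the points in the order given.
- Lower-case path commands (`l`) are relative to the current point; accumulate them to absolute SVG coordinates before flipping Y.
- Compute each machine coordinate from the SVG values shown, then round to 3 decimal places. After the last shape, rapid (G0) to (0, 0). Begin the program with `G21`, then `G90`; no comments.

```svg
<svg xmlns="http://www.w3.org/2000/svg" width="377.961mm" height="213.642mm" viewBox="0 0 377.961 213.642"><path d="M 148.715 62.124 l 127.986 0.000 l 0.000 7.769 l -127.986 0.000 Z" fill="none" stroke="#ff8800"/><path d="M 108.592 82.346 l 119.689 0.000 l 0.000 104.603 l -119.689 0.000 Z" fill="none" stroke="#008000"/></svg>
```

Since the viewBox matches the mm dimensions, user units are millimetres directly. The only transform is the Y-flip y_m = 213.642 − y_svg.

Shape 1 is a rectangle drawn with `<path>`. Its stroke #ff8800 means score at S622, F1999. After flipping Y the toolpath is (148.715,151.518) → (276.701,151.518) → (276.701,143.749) → (148.715,143.749) → (148.715,151.518), returning to the start.

Shape 2 is a rectangle drawn with `<path>`. Its stroke #008000 means cut at S962, F1019. After flipping Y the toolpath is (108.592,131.296) → (228.281,131.296) → (228.281,26.693) → (108.592,26.693) → (108.592,131.296), returning to the start.

G21
G90
G0 X148.715 Y151.518
M4 S622
G1 X276.701 Y151.518 F1999
G1 X276.701 Y143.749 F1999
G1 X148.715 Y143.749 F1999
G1 X148.715 Y151.518 F1999
M5
G0 X108.592 Y131.296
M4 S962
G1 X228.281 Y131.296 F1019
G1 X228.281 Y26.693 F1019
G1 X108.592 Y26.693 F1019
G1 X108.592 Y131.296 F1019
M5
G0 X0.000 Y0.000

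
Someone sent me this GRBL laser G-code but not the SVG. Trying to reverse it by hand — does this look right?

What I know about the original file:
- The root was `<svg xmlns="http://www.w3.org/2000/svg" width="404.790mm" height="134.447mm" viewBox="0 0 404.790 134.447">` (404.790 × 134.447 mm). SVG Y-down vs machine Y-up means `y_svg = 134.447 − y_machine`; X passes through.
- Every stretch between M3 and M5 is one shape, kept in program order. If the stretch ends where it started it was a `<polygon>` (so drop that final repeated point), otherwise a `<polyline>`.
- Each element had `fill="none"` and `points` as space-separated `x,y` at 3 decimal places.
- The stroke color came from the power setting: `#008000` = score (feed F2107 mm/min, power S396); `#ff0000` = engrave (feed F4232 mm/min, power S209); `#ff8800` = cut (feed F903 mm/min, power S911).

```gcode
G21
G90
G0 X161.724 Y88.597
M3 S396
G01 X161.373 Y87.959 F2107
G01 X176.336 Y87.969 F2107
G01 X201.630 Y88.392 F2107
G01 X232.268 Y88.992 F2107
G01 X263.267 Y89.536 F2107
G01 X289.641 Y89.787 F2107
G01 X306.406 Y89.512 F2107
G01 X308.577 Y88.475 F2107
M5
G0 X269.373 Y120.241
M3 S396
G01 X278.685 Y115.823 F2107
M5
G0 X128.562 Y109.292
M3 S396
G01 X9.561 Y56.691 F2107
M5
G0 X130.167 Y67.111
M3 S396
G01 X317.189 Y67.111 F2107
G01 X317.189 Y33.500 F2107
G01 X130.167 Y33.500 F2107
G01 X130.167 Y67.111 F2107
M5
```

y_svg = 134.447 − y_m. Every run uses S396, so all elements get stroke `#008000` (score).

[1] open run; points: 161.724,45.850 161.373,46.488 176.336,46.478 201.630,46.055 232.268,45.455 263.267,44.911 289.641,44.660 306.406,44.935 308.577,45.972

[2] open run; points: 269.373,14.206 278.685,18.624

[3] open run; points: 128.562,25.155 9.561,77.756

[4] closed run; points: 130.167,67.336 317.189,67.336 317.189,100.947 130.167,100.947

<svg xmlns="http://www.w3.org/2000/svg" width="404.790mm" height="134.447mm" viewBox="0 0 404.790 134.447">
  <polyline points="161.724,45.850 161.373,46.488 176.336,46.478 201.630,46.055 232.268,45.455 263.267,44.911 289.641,44.660 306.406,44.935 308.577,45.972" fill="none" stroke="#008000"/>
  <polyline points="269.373,14.206 278.685,18.624" fill="none" stroke="#008000"/>
  <polyline points="128.562,25.155 9.561,77.756" fill="none" stroke="#008000"/>
  <polygon points="130.167,67.336 317.189,67.336 317.189,100.947 130.167,100.947" fill="none" stroke="#008000"/>
</svg>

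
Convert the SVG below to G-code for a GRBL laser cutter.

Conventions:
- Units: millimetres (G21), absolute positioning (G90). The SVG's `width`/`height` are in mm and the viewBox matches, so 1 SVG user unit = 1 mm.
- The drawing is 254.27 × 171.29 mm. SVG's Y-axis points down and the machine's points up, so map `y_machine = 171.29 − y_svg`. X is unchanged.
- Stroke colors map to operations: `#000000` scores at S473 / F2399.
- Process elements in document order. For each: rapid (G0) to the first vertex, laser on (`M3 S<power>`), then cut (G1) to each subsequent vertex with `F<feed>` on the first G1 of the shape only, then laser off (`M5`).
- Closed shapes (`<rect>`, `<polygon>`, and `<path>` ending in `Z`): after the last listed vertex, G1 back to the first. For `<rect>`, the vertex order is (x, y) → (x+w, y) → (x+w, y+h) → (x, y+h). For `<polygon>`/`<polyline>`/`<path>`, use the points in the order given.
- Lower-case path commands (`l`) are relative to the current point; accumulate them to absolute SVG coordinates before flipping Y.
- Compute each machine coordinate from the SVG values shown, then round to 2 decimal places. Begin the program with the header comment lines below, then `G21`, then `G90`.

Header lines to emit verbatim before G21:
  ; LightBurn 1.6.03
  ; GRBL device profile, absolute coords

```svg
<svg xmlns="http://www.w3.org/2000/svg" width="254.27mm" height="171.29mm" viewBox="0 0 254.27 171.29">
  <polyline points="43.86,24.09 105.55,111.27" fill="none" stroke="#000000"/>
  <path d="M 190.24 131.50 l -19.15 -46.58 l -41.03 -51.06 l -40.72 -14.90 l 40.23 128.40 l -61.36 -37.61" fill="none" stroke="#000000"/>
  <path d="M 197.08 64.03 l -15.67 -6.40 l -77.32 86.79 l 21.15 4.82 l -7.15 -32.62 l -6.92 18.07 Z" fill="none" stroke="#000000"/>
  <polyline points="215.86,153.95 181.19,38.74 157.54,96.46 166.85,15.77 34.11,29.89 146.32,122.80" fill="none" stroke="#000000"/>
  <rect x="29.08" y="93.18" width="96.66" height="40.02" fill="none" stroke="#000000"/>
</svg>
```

viewBox `0 0 254.27 171.29` with mm width/height → 1 unit = 1 mm. Flip: y_m = 171.29 − y_svg.

**Shape 1** — `<polyline>` line segment, stroke `#000000` → score (S473, F2399). Machine vertices: (43.86,147.20) → (105.55,60.02). Open path.

**Shape 2** — `<path>` open polyline, stroke `#000000` → score (S473, F2399). Machine vertices: (190.24,39.79) → (171.09,86.37) → (130.06,137.43) → (89.34,152.33) → (129.57,23.93) → (68.21,61.54). Open path.

**Shape 3** — `<path>` closed polygon, stroke `#000000` → score (S473, F2399). Machine vertices: (197.08,107.26) → (181.41,113.66) → (104.09,26.87) → (125.24,22.05) → (118.09,54.67) → (111.17,36.60) → (197.08,107.26). Closed: final G1 returns to the first vertex.

**Shape 4** — `<polyline>` open polyline, stroke `#000000` → score (S473, F2399). Machine vertices: (215.86,17.34) → (181.19,132.55) → (157.54,74.83) → (166.85,155.52) → (34.11,141.40) → (146.32,48.49). Open path.

**Shape 5** — `<rect>` rectangle, stroke `#000000` → score (S473, F2399). Machine vertices: (29.08,78.11) → (125.74,78.11) → (125.74,38.09) → (29.08,38.09) → (29.08,78.11). Closed: final G1 returns to the first vertex.

; LightBurn 1.6.03
; GRBL device profile, absolute coords
G21
G90
G0 X43.86 Y147.20
M3 S473
G1 X105.55 Y60.02 F2399
M5
G0 X190.24 Y39.79
M3 S473
G1 X171.09 Y86.37 F2399
G1 X130.06 Y137.43
G1 X89.34 Y152.33
G1 X129.57 Y23.93
G1 X68.21 Y61.54
M5
G0 X197.08 Y107.26
M3 S473
G1 X181.41 Y113.66 F2399
G1 X104.09 Y26.87
G1 X125.24 Y22.05
G1 X118.09 Y54.67
G1 X111.17 Y36.60
G1 X197.08 Y107.26
M5
G0 X215.86 Y17.34
M3 S473
G1 X181.19 Y132.55 F2399
G1 X157.54 Y74.83
G1 X166.85 Y155.52
G1 X34.11 Y141.40
G1 X146.32 Y48.49
M5
G0 X29.08 Y78.11
M3 S473
G1 X125.74 Y78.11 F2399
G1 X125.74 Y38.09
G1 X29.08 Y38.09
G1 X29.08 Y78.11
M5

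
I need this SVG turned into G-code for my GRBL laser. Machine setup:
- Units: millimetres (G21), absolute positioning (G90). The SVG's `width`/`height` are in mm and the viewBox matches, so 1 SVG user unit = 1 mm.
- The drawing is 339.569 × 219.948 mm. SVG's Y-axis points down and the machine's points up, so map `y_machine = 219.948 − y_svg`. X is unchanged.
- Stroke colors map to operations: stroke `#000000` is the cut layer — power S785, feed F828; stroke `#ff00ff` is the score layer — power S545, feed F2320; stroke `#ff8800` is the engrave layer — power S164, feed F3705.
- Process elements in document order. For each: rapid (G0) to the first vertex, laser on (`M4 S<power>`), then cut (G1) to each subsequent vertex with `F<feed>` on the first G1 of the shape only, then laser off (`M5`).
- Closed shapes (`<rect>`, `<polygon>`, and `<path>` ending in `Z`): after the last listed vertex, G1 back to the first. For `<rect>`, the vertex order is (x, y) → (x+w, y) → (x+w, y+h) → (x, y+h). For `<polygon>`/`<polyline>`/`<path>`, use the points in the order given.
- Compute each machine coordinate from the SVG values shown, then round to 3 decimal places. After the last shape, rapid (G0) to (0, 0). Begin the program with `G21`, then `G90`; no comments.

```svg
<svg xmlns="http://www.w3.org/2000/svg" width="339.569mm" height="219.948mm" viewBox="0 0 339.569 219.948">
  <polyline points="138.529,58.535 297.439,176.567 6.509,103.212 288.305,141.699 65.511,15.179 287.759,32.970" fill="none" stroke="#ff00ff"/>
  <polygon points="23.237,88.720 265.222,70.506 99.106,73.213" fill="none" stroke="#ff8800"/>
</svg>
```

G21
G90
G0 X138.529 Y161.413
M4 S545
G1 X297.439 Y43.381 F2320
G1 X6.509 Y116.736
G1 X288.305 Y78.249
G1 X65.511 Y204.769
G1 X287.759 Y186.978
M5
G0 X23.237 Y131.228
M4 S164
G1 X265.222 Y149.442 F3705
G1 X99.106 Y146.735
G1 X23.237 Y131.228
M5
G0 X0.000 Y0.000

1 u = 1 mm; y_m = 219.948 − y.

[1] `<polyline>` open polyline, #ff00ff→score S545 F2320: (138.529,161.413) → (297.439,43.381) → (6.509,116.736) → (288.305,78.249) → (65.511,204.769) → (287.759,186.978)

[2] `<polygon>` closed polygon, #ff8800→engrave S164 F3705: (23.237,131.228) → (265.222,149.442) → (99.106,146.735) → (23.237,131.228) (closed)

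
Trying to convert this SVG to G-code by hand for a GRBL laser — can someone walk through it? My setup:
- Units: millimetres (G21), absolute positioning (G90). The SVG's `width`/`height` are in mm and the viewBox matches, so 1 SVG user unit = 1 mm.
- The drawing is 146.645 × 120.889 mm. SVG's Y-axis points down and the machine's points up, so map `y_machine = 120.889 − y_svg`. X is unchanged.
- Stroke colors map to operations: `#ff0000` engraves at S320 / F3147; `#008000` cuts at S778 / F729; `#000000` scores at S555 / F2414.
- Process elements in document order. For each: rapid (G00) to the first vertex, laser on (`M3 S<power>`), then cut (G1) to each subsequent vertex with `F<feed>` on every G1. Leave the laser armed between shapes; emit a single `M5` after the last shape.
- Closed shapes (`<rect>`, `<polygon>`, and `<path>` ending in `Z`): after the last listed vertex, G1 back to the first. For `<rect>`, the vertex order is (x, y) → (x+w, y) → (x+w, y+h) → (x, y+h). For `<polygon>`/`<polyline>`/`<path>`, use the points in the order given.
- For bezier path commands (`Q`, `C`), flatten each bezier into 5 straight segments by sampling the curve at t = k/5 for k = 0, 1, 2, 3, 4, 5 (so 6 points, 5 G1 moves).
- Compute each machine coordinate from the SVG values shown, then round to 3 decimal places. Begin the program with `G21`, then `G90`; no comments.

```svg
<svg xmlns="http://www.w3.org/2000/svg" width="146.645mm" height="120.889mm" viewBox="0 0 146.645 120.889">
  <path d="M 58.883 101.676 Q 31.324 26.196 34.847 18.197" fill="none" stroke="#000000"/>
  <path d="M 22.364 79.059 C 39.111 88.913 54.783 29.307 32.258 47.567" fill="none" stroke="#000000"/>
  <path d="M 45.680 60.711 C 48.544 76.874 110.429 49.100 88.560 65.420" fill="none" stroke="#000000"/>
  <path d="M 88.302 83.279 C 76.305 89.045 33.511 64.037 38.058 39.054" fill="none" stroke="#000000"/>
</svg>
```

G21
G90
G00 X58.883 Y19.213
M3 S555
G1 X49.103 Y46.706 F2414
G1 X41.809 Y68.800 F2414
G1 X37.002 Y85.496 F2414
G1 X34.681 Y96.793 F2414
G1 X34.847 Y102.692 F2414
G00 X22.364 Y41.830
M3 S555
G1 X31.986 Y43.074 F2414
G1 X39.569 Y53.917 F2414
G1 X43.329 Y67.287 F2414
G1 X41.486 Y76.113 F2414
G1 X32.258 Y73.322 F2414
G00 X45.680 Y60.178
M3 S555
G1 X53.339 Y55.048 F2414
G1 X68.309 Y56.238 F2414
G1 X83.738 Y59.522 F2414
G1 X92.773 Y60.674 F2414
G1 X88.560 Y55.469 F2414
G00 X88.302 Y37.610
M3 S555
G1 X78.033 Y37.597 F2414
G1 X64.124 Y43.491 F2414
G1 X50.324 Y53.815 F2414
G1 X40.386 Y67.089 F2414
G1 X38.058 Y81.835 F2414
M5

1 u = 1 mm; y_m = 120.889 − y.

[1] `<path>` quadratic bezier, #000000→score S555 F2414: (58.883,19.213) → (49.103,46.706) → (41.809,68.800) → (37.002,85.496) → (34.681,96.793) → (34.847,102.692)

[2] `<path>` cubic bezier, #000000→score S555 F2414: (22.364,41.830) → (31.986,43.074) → (39.569,53.917) → (43.329,67.287) → (41.486,76.113) → (32.258,73.322)

[3] `<path>` cubic bezier, #000000→score S555 F2414: (45.680,60.178) → (53.339,55.048) → (68.309,56.238) → (83.738,59.522) → (92.773,60.674) → (88.560,55.469)

[4] `<path>` cubic bezier, #000000→score S555 F2414: (88.302,37.610) → (78.033,37.597) → (64.124,43.491) → (50.324,53.815) → (40.386,67.089) → (38.058,81.835)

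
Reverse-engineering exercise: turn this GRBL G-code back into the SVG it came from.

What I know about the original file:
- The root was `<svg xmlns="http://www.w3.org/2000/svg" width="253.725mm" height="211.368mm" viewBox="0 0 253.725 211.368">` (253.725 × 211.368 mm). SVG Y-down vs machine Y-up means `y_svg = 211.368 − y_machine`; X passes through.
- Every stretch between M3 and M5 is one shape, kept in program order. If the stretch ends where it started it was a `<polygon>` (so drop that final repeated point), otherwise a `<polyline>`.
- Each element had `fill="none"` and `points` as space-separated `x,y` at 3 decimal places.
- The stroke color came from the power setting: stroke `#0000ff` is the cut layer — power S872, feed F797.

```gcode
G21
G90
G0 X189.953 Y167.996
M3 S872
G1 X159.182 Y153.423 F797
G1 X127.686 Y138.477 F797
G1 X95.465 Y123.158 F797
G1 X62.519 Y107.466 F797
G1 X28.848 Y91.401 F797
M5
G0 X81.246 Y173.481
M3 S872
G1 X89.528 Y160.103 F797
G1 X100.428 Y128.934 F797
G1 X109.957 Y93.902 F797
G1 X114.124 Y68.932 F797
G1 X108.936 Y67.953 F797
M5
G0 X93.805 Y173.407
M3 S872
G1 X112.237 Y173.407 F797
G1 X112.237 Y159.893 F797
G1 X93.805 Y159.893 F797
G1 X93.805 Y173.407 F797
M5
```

<svg xmlns="http://www.w3.org/2000/svg" width="253.725mm" height="211.368mm" viewBox="0 0 253.725 211.368">
  <polyline points="189.953,43.372 159.182,57.945 127.686,72.891 95.465,88.210 62.519,103.902 28.848,119.967" fill="none" stroke="#0000ff"/>
  <polyline points="81.246,37.887 89.528,51.265 100.428,82.434 109.957,117.466 114.124,142.436 108.936,143.415" fill="none" stroke="#0000ff"/>
  <polygon points="93.805,37.961 112.237,37.961 112.237,51.475 93.805,51.475" fill="none" stroke="#0000ff"/>
</svg>

Each laser-on run becomes one SVG element. Flip Y back into SVG space with y_svg = 211.368 − y_machine. Every run uses S872, so all elements get stroke `#0000ff` (cut).

Run 1: The run is open, so emit a `<polyline>` with points (Y-flipped): 189.953,43.372 159.182,57.945 127.686,72.891 95.465,88.210 62.519,103.902 28.848,119.967.

Run 2: The run is open, so emit a `<polyline>` with points (Y-flipped): 81.246,37.887 89.528,51.265 100.428,82.434 109.957,117.466 114.124,142.436 108.936,143.415.

Run 3: The run returns to its start, so emit a `<polygon>` with points (Y-flipped): 93.805,37.961 112.237,37.961 112.237,51.475 93.805,51.475.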